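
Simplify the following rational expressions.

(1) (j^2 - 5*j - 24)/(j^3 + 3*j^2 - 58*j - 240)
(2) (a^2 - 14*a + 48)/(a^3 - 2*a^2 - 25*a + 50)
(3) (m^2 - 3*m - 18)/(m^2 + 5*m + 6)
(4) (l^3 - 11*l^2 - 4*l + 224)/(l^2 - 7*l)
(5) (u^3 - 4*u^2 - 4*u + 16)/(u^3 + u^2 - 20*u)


(1) = (j + 3)/(j^2 + 11*j + 30)
(2) = (a^2 - 14*a + 48)/(a^3 - 2*a^2 - 25*a + 50)
(3) = (m - 6)/(m + 2)
(4) = (l^2 - 4*l - 32)/l
(5) = (u^2 - 4)/(u^2 + 5*u)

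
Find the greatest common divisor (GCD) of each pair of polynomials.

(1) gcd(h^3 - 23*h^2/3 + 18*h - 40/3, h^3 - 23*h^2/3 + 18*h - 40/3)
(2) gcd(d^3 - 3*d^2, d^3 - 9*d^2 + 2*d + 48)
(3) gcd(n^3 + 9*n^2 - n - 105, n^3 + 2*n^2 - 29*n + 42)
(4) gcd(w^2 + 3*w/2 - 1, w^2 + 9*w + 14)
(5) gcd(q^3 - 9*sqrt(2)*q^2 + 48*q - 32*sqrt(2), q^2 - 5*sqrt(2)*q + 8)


(1) = gcd((h - 4)*(h - 2)*(h - 5/3), (h - 4)*(h - 2)*(h - 5/3)) = h^3 - 23*h^2/3 + 18*h - 40/3
(2) = d - 3
(3) = n^2 + 4*n - 21
(4) = gcd((w - 1/2)*(w + 2), (w + 2)*(w + 7)) = w + 2
(5) = gcd((q - 4*sqrt(2))^2*(q - sqrt(2)), (q - 4*sqrt(2))*(q - sqrt(2))) = q^2 - 5*sqrt(2)*q + 8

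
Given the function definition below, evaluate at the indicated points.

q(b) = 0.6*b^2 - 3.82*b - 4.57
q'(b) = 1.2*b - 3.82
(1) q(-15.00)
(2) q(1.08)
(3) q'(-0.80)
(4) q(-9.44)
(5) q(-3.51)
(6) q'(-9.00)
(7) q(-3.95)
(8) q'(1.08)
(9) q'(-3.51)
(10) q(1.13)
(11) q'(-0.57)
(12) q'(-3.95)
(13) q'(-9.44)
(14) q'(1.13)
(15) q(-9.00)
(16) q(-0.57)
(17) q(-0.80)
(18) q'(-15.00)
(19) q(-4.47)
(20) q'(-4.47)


(1) = 187.73
(2) = -8.00
(3) = -4.78
(4) = 84.96
(5) = 16.23
(6) = -14.62
(7) = 19.88
(8) = -2.52
(9) = -8.03
(10) = -8.12
(11) = -4.50
(12) = -8.56
(13) = -15.15
(14) = -2.46
(15) = 78.41
(16) = -2.20
(17) = -1.13
(18) = -21.82
(19) = 24.49
(20) = -9.18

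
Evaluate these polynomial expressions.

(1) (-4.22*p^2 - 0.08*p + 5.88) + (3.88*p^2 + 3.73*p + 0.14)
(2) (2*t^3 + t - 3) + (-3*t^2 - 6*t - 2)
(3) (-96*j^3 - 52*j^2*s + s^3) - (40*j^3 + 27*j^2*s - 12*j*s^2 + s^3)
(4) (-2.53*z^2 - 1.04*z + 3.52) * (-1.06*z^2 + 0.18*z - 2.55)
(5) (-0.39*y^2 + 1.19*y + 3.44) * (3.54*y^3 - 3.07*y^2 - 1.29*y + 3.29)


(1) = -0.34*p^2 + 3.65*p + 6.02
(2) = 2*t^3 - 3*t^2 - 5*t - 5
(3) = -136*j^3 - 79*j^2*s + 12*j*s^2
(4) = 2.6818*z^4 + 0.647*z^3 + 2.5331*z^2 + 3.2856*z - 8.976
(5) = -1.3806*y^5 + 5.4099*y^4 + 9.0274*y^3 - 13.379*y^2 - 0.5225*y + 11.3176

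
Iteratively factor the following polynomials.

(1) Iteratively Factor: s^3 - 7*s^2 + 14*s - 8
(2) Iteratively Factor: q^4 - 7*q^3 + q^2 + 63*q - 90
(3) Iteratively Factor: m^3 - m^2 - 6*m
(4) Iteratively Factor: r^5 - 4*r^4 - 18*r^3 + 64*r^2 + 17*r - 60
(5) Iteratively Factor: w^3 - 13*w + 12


(1) = (s - 2)*(s^2 - 5*s + 4) = (s - 2)*(s - 1)*(s - 4)
(2) = (q - 2)*(q^3 - 5*q^2 - 9*q + 45) = (q - 2)*(q + 3)*(q^2 - 8*q + 15) = (q - 3)*(q - 2)*(q + 3)*(q - 5)
(3) = (m + 2)*(m^2 - 3*m) = m*(m + 2)*(m - 3)
(4) = (r - 1)*(r^4 - 3*r^3 - 21*r^2 + 43*r + 60) = (r - 3)*(r - 1)*(r^3 - 21*r - 20) = (r - 3)*(r - 1)*(r + 1)*(r^2 - r - 20) = (r - 5)*(r - 3)*(r - 1)*(r + 1)*(r + 4)
(5) = (w - 3)*(w^2 + 3*w - 4) = (w - 3)*(w + 4)*(w - 1)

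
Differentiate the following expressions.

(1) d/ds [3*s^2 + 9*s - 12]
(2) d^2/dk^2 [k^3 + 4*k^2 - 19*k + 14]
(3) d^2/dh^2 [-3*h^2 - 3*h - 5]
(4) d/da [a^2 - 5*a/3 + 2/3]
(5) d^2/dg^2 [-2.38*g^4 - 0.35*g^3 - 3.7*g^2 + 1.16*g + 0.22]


(1) = 6*s + 9
(2) = 6*k + 8
(3) = -6
(4) = 2*a - 5/3
(5) = -28.56*g^2 - 2.1*g - 7.4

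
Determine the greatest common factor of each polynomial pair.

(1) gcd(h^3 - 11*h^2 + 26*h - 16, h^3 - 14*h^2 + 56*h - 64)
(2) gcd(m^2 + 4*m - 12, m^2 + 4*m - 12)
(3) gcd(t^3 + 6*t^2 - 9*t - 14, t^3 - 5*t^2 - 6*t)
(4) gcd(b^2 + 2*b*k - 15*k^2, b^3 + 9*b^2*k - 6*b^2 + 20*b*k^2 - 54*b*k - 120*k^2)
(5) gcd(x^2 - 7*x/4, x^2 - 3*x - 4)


(1) = gcd((h - 8)*(h - 2)*(h - 1), (h - 8)*(h - 4)*(h - 2)) = h^2 - 10*h + 16
(2) = m^2 + 4*m - 12
(3) = t + 1
(4) = b + 5*k
(5) = 1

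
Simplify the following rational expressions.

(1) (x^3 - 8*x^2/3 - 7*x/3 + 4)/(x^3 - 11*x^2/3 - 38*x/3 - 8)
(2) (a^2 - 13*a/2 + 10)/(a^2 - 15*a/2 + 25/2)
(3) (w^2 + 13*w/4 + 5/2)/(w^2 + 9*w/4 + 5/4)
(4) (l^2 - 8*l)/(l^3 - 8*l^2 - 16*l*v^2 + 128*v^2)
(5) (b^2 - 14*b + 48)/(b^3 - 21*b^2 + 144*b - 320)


(1) = (x^2 - 4*x + 3)/(x^2 - 5*x - 6)
(2) = (a - 4)/(a - 5)
(3) = (w + 2)/(w + 1)
(4) = -l/(-l^2 + 16*v^2)
(5) = (b - 6)/(b^2 - 13*b + 40)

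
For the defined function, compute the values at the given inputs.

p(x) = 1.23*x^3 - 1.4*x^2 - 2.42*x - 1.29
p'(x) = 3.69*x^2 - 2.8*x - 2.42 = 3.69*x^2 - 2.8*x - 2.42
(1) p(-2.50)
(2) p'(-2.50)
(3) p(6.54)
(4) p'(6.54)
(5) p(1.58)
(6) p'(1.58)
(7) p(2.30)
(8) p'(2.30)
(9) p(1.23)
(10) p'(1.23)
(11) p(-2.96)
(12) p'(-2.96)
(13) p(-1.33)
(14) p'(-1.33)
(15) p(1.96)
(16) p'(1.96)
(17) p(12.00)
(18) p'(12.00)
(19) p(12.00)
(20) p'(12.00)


(1) = -23.21
(2) = 27.64
(3) = 267.07
(4) = 137.10
(5) = -3.76
(6) = 2.37
(7) = 0.70
(8) = 10.66
(9) = -4.10
(10) = -0.28
(11) = -38.29
(12) = 38.20
(13) = -3.44
(14) = 7.83
(15) = -2.15
(16) = 6.27
(17) = 1893.51
(18) = 495.34
(19) = 1893.51
(20) = 495.34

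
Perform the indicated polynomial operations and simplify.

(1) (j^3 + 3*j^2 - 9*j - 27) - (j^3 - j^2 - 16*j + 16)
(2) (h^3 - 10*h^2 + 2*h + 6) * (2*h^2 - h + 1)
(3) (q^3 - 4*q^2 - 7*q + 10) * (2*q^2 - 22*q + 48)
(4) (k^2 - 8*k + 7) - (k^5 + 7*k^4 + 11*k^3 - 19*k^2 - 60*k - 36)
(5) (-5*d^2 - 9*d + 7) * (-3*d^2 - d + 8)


(1) = 4*j^2 + 7*j - 43
(2) = 2*h^5 - 21*h^4 + 15*h^3 - 4*h + 6
(3) = 2*q^5 - 30*q^4 + 122*q^3 - 18*q^2 - 556*q + 480
(4) = -k^5 - 7*k^4 - 11*k^3 + 20*k^2 + 52*k + 43
(5) = 15*d^4 + 32*d^3 - 52*d^2 - 79*d + 56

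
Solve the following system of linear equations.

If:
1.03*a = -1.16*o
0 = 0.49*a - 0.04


Then:
a = 0.08
o = -0.07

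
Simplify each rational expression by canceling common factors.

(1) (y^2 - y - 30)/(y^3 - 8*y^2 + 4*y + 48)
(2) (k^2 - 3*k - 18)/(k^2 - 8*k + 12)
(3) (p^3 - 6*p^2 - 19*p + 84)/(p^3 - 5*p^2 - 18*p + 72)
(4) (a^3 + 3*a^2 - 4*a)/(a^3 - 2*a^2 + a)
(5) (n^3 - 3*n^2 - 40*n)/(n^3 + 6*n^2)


(1) = (y + 5)/(y^2 - 2*y - 8)
(2) = (k + 3)/(k - 2)
(3) = (p - 7)/(p - 6)
(4) = (a + 4)/(a - 1)
(5) = (n^2 - 3*n - 40)/(n^2 + 6*n)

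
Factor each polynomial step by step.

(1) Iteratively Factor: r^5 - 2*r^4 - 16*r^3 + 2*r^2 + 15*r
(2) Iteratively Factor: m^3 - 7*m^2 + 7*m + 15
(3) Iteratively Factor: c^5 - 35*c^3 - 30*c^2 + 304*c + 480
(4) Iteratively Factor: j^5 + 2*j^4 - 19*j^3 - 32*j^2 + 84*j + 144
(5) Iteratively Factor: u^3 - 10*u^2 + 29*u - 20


(1) = (r - 5)*(r^4 + 3*r^3 - r^2 - 3*r) = (r - 5)*(r - 1)*(r^3 + 4*r^2 + 3*r) = r*(r - 5)*(r - 1)*(r^2 + 4*r + 3) = r*(r - 5)*(r - 1)*(r + 1)*(r + 3)
(2) = (m - 5)*(m^2 - 2*m - 3) = (m - 5)*(m - 3)*(m + 1)
(3) = (c - 5)*(c^4 + 5*c^3 - 10*c^2 - 80*c - 96) = (c - 5)*(c + 2)*(c^3 + 3*c^2 - 16*c - 48) = (c - 5)*(c - 4)*(c + 2)*(c^2 + 7*c + 12) = (c - 5)*(c - 4)*(c + 2)*(c + 4)*(c + 3)
(4) = (j + 2)*(j^4 - 19*j^2 + 6*j + 72) = (j - 3)*(j + 2)*(j^3 + 3*j^2 - 10*j - 24) = (j - 3)*(j + 2)*(j + 4)*(j^2 - j - 6) = (j - 3)^2*(j + 2)*(j + 4)*(j + 2)
(5) = (u - 5)*(u^2 - 5*u + 4) = (u - 5)*(u - 4)*(u - 1)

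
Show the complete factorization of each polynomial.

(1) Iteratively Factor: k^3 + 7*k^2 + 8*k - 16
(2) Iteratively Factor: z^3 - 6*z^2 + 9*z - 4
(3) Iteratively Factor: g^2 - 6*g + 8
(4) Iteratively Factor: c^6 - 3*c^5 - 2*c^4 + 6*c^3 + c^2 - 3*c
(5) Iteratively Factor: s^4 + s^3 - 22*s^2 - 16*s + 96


(1) = (k - 1)*(k^2 + 8*k + 16) = (k - 1)*(k + 4)*(k + 4)
(2) = (z - 1)*(z^2 - 5*z + 4) = (z - 1)^2*(z - 4)
(3) = (g - 4)*(g - 2)
(4) = (c + 1)*(c^5 - 4*c^4 + 2*c^3 + 4*c^2 - 3*c) = c*(c + 1)*(c^4 - 4*c^3 + 2*c^2 + 4*c - 3) = c*(c + 1)^2*(c^3 - 5*c^2 + 7*c - 3) = c*(c - 1)*(c + 1)^2*(c^2 - 4*c + 3) = c*(c - 1)^2*(c + 1)^2*(c - 3)
(5) = (s - 2)*(s^3 + 3*s^2 - 16*s - 48) = (s - 4)*(s - 2)*(s^2 + 7*s + 12) = (s - 4)*(s - 2)*(s + 4)*(s + 3)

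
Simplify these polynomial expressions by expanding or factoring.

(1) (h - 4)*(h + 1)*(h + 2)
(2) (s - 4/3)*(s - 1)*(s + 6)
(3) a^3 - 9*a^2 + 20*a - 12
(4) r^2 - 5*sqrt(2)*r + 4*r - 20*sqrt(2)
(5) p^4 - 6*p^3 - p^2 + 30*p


(1) = h^3 - h^2 - 10*h - 8
(2) = s^3 + 11*s^2/3 - 38*s/3 + 8
(3) = (a - 6)*(a - 2)*(a - 1)
(4) = (r + 4)*(r - 5*sqrt(2))
(5) = p*(p - 5)*(p - 3)*(p + 2)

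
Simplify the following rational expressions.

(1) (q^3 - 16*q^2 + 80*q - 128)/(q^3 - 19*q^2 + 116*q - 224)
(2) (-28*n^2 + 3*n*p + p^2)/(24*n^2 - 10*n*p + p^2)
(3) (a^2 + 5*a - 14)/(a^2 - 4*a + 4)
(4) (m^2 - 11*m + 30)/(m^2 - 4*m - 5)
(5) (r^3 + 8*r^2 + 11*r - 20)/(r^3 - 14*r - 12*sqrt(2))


(1) = (q - 4)/(q - 7)
(2) = (7*n + p)/(-6*n + p)
(3) = (a + 7)/(a - 2)
(4) = (m - 6)/(m + 1)
(5) = (r^3 + 8*r^2 + 11*r - 20)/(r^3 - 14*r - 12*sqrt(2))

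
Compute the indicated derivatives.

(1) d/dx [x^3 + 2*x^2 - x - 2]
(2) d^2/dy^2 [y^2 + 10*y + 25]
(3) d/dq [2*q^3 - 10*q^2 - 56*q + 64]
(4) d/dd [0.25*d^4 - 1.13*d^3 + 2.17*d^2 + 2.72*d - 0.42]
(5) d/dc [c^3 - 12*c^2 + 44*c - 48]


(1) = 3*x^2 + 4*x - 1
(2) = 2
(3) = 6*q^2 - 20*q - 56
(4) = 1.0*d^3 - 3.39*d^2 + 4.34*d + 2.72
(5) = 3*c^2 - 24*c + 44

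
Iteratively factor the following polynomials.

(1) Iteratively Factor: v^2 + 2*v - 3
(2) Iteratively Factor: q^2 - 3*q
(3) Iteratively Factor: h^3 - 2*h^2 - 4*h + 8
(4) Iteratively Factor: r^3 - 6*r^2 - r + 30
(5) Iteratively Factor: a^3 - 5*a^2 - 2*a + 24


(1) = (v - 1)*(v + 3)
(2) = (q - 3)*(q)
(3) = (h - 2)*(h^2 - 4) = (h - 2)*(h + 2)*(h - 2)
(4) = (r - 5)*(r^2 - r - 6) = (r - 5)*(r + 2)*(r - 3)
(5) = (a - 3)*(a^2 - 2*a - 8) = (a - 4)*(a - 3)*(a + 2)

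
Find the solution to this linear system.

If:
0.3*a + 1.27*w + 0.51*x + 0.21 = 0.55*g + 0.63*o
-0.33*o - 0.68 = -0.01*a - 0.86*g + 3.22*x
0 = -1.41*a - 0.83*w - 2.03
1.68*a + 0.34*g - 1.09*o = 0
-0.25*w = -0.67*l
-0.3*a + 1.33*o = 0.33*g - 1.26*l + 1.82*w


Then:
a = -0.79
g = -1.11
l = -0.41
o = -1.57
w = -1.10
x = -0.35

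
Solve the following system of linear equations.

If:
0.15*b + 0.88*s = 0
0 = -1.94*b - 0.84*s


Then:
b = 0.00
s = 0.00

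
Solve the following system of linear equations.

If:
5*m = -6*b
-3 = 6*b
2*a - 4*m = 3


Then:
a = 27/10
b = -1/2
m = 3/5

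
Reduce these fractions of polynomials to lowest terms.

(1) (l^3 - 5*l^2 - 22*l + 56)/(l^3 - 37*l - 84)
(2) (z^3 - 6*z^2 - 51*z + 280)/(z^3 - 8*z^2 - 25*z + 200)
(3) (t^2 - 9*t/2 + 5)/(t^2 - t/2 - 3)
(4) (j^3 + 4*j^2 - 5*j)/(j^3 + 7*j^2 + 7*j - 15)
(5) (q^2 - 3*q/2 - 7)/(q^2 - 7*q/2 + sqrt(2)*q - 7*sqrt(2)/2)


(1) = (l - 2)/(l + 3)
(2) = (z + 7)/(z + 5)
(3) = (2*t - 5)/(2*t + 3)
(4) = j/(j + 3)
(5) = (4*q + 8)/(4*q + 4*sqrt(2))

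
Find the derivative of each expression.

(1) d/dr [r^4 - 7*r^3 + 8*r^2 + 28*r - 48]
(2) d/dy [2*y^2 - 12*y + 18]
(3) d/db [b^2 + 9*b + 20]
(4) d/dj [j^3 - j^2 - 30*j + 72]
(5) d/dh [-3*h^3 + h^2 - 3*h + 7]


(1) = 4*r^3 - 21*r^2 + 16*r + 28
(2) = 4*y - 12
(3) = 2*b + 9
(4) = 3*j^2 - 2*j - 30
(5) = -9*h^2 + 2*h - 3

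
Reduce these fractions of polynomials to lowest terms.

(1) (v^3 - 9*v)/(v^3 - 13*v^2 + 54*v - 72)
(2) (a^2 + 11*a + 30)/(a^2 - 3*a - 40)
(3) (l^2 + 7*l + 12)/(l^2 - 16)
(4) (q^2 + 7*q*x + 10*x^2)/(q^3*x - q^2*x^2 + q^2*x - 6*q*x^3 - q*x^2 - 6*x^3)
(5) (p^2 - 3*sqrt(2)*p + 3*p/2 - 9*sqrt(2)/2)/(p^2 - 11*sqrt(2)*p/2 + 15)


(1) = (v^2 + 3*v)/(v^2 - 10*v + 24)
(2) = (a + 6)/(a - 8)
(3) = (l + 3)/(l - 4)
(4) = (-q - 5*x)/(-q^2*x + 3*q*x^2 - q*x + 3*x^2)
(5) = (4*p + 6)/(4*p - 10*sqrt(2))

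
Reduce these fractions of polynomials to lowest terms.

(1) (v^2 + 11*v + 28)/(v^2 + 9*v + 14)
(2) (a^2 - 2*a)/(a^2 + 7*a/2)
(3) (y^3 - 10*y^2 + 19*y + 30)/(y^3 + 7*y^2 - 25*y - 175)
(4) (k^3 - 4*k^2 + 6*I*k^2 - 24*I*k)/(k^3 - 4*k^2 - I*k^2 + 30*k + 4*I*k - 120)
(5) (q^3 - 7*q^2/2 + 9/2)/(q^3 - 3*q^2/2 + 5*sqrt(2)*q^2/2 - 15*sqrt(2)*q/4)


(1) = (v + 4)/(v + 2)
(2) = (2*a - 4)/(2*a + 7)
(3) = (y^2 - 5*y - 6)/(y^2 + 12*y + 35)
(4) = (k^2 + 6*I*k)/(k^2 - I*k + 30)
(5) = (8*q^2 - 16*q - 24)/(8*q^2 + 20*sqrt(2)*q)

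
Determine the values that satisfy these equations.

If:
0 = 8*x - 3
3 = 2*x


Then:
No Solution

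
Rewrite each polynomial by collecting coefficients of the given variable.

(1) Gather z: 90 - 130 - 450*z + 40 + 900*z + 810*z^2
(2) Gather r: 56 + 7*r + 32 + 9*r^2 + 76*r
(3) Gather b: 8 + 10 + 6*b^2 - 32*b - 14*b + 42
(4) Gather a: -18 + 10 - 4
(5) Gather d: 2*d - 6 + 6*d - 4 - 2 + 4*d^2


(1) = 810*z^2 + 450*z
(2) = 9*r^2 + 83*r + 88
(3) = 6*b^2 - 46*b + 60
(4) = -12
(5) = 4*d^2 + 8*d - 12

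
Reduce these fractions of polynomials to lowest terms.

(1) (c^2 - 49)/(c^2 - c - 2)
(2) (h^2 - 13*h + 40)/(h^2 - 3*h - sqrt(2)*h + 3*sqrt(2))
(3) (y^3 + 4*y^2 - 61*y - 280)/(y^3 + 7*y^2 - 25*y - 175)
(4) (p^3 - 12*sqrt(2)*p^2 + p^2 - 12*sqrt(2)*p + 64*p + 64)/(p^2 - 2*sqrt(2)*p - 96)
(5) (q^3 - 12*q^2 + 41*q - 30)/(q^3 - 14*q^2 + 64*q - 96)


(1) = (c^2 - 49)/(c^2 - c - 2)
(2) = (h^2 - 13*h + 40)/(h^2 + h*(-3 - sqrt(2)) + 3*sqrt(2))
(3) = (y - 8)/(y - 5)
(4) = (p^2 + p*(1 - 4*sqrt(2)) - 4*sqrt(2))/(p + 6*sqrt(2))
(5) = (q^2 - 6*q + 5)/(q^2 - 8*q + 16)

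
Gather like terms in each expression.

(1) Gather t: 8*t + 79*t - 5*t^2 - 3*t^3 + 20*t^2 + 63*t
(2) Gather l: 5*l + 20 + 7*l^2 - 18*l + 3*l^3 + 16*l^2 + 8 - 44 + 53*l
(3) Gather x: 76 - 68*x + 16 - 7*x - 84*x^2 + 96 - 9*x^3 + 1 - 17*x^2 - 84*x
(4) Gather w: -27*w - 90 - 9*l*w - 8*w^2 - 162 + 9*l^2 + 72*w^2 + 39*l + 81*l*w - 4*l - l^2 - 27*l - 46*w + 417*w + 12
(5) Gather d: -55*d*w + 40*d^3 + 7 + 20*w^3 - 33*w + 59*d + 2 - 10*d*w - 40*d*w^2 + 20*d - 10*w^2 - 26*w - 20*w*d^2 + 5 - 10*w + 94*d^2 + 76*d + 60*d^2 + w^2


(1) = -3*t^3 + 15*t^2 + 150*t
(2) = 3*l^3 + 23*l^2 + 40*l - 16
(3) = -9*x^3 - 101*x^2 - 159*x + 189
(4) = 8*l^2 + 8*l + 64*w^2 + w*(72*l + 344) - 240
(5) = 40*d^3 + d^2*(154 - 20*w) + d*(-40*w^2 - 65*w + 155) + 20*w^3 - 9*w^2 - 69*w + 14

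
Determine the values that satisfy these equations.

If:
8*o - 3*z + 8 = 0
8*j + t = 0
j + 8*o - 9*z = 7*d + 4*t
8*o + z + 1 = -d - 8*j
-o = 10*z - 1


Then:
d = 10981/7387
j = 4379/7387
o = -77/83
t = -35032/7387
z = 16/83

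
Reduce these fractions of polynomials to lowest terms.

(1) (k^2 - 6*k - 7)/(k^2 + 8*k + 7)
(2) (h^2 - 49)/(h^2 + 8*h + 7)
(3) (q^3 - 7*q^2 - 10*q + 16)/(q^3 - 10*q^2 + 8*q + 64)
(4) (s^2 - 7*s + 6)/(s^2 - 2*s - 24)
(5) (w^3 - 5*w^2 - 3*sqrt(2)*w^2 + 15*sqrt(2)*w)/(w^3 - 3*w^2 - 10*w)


(1) = (k - 7)/(k + 7)
(2) = (h - 7)/(h + 1)
(3) = (q - 1)/(q - 4)
(4) = (s - 1)/(s + 4)
(5) = (w - 3*sqrt(2))/(w + 2)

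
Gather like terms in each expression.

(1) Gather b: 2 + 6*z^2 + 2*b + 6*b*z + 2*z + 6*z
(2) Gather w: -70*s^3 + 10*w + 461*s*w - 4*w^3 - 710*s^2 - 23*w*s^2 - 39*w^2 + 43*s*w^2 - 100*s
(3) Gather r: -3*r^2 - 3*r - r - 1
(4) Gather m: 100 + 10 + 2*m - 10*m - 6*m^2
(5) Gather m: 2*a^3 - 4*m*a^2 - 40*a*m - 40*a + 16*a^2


(1) = b*(6*z + 2) + 6*z^2 + 8*z + 2
(2) = -70*s^3 - 710*s^2 - 100*s - 4*w^3 + w^2*(43*s - 39) + w*(-23*s^2 + 461*s + 10)
(3) = -3*r^2 - 4*r - 1
(4) = -6*m^2 - 8*m + 110
(5) = 2*a^3 + 16*a^2 - 40*a + m*(-4*a^2 - 40*a)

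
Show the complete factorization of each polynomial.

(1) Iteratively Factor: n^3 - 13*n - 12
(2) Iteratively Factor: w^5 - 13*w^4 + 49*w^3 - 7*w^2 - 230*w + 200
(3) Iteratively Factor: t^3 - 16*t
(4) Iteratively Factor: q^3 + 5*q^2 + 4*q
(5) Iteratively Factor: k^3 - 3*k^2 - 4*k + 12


(1) = (n + 1)*(n^2 - n - 12) = (n + 1)*(n + 3)*(n - 4)
(2) = (w - 1)*(w^4 - 12*w^3 + 37*w^2 + 30*w - 200) = (w - 5)*(w - 1)*(w^3 - 7*w^2 + 2*w + 40) = (w - 5)*(w - 1)*(w + 2)*(w^2 - 9*w + 20) = (w - 5)^2*(w - 1)*(w + 2)*(w - 4)
(3) = (t - 4)*(t^2 + 4*t) = (t - 4)*(t + 4)*(t)
(4) = (q + 4)*(q^2 + q) = (q + 1)*(q + 4)*(q)
(5) = (k - 2)*(k^2 - k - 6) = (k - 3)*(k - 2)*(k + 2)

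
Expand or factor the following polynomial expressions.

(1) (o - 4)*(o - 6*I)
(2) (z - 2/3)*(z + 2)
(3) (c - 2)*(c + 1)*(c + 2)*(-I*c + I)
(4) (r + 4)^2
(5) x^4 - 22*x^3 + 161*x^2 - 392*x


(1) = o^2 - 4*o - 6*I*o + 24*I
(2) = z^2 + 4*z/3 - 4/3
(3) = -I*c^4 + 5*I*c^2 - 4*I
(4) = r^2 + 8*r + 16
(5) = x*(x - 8)*(x - 7)^2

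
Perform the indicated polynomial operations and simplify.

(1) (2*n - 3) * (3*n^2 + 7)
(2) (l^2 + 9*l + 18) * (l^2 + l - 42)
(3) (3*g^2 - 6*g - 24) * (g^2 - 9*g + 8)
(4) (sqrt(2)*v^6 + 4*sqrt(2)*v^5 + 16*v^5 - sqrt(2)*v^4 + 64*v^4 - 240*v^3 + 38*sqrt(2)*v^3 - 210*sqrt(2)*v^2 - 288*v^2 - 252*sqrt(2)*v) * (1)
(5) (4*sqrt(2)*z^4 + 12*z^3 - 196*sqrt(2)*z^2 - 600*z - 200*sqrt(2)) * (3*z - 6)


(1) = 6*n^3 - 9*n^2 + 14*n - 21
(2) = l^4 + 10*l^3 - 15*l^2 - 360*l - 756
(3) = 3*g^4 - 33*g^3 + 54*g^2 + 168*g - 192
(4) = sqrt(2)*v^6 + 4*sqrt(2)*v^5 + 16*v^5 - sqrt(2)*v^4 + 64*v^4 - 240*v^3 + 38*sqrt(2)*v^3 - 210*sqrt(2)*v^2 - 288*v^2 - 252*sqrt(2)*v
(5) = 12*sqrt(2)*z^5 - 24*sqrt(2)*z^4 + 36*z^4 - 588*sqrt(2)*z^3 - 72*z^3 - 1800*z^2 + 1176*sqrt(2)*z^2 - 600*sqrt(2)*z + 3600*z + 1200*sqrt(2)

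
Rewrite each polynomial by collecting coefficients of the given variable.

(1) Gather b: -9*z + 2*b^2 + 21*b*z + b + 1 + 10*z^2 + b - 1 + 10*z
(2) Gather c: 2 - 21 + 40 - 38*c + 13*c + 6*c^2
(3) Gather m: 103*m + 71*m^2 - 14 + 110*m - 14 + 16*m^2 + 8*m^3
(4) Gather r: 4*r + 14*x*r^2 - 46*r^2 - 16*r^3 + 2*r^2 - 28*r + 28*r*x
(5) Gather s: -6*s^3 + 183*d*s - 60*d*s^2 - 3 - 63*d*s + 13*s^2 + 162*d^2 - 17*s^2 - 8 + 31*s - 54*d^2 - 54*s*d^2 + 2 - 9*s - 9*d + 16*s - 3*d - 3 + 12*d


(1) = 2*b^2 + b*(21*z + 2) + 10*z^2 + z
(2) = 6*c^2 - 25*c + 21
(3) = 8*m^3 + 87*m^2 + 213*m - 28
(4) = -16*r^3 + r^2*(14*x - 44) + r*(28*x - 24)
(5) = 108*d^2 - 6*s^3 + s^2*(-60*d - 4) + s*(-54*d^2 + 120*d + 38) - 12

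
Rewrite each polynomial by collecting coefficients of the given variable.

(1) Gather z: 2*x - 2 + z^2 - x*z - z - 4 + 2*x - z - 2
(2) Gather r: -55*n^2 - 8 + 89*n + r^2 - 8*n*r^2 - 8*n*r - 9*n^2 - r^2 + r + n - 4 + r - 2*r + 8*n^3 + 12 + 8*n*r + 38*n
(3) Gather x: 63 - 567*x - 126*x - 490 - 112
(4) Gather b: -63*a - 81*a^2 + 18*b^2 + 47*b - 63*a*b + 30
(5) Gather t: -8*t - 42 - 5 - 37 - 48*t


(1) = 4*x + z^2 + z*(-x - 2) - 8
(2) = 8*n^3 - 64*n^2 - 8*n*r^2 + 128*n
(3) = -693*x - 539
(4) = -81*a^2 - 63*a + 18*b^2 + b*(47 - 63*a) + 30
(5) = -56*t - 84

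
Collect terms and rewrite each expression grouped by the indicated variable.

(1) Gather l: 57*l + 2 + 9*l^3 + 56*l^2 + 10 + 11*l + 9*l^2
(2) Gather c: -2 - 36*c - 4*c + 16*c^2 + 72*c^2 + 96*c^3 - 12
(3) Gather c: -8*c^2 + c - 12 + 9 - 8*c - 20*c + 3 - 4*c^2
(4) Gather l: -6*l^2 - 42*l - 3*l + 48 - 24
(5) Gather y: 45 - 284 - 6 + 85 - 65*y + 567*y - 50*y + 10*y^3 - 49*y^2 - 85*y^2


(1) = 9*l^3 + 65*l^2 + 68*l + 12
(2) = 96*c^3 + 88*c^2 - 40*c - 14
(3) = -12*c^2 - 27*c
(4) = -6*l^2 - 45*l + 24
(5) = 10*y^3 - 134*y^2 + 452*y - 160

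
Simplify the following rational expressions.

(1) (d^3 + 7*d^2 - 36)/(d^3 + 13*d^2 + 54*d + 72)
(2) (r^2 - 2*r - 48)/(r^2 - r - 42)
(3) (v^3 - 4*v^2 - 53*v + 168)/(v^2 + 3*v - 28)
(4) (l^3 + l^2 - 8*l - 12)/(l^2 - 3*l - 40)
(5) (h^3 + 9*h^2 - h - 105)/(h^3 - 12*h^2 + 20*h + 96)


(1) = (d - 2)/(d + 4)
(2) = (r - 8)/(r - 7)
(3) = (v^2 - 11*v + 24)/(v - 4)
(4) = (l^3 + l^2 - 8*l - 12)/(l^2 - 3*l - 40)
(5) = (h^3 + 9*h^2 - h - 105)/(h^3 - 12*h^2 + 20*h + 96)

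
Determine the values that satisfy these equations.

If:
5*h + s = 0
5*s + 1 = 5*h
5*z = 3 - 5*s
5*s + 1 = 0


Then:
No Solution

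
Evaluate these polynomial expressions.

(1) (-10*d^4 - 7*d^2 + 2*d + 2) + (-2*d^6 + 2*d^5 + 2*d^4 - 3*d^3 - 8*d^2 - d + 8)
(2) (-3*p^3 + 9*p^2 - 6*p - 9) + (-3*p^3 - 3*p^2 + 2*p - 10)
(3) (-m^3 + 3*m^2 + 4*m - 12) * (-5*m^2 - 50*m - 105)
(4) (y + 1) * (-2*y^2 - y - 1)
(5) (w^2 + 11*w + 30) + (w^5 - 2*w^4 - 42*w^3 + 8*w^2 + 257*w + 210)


(1) = -2*d^6 + 2*d^5 - 8*d^4 - 3*d^3 - 15*d^2 + d + 10
(2) = -6*p^3 + 6*p^2 - 4*p - 19
(3) = 5*m^5 + 35*m^4 - 65*m^3 - 455*m^2 + 180*m + 1260
(4) = -2*y^3 - 3*y^2 - 2*y - 1
(5) = w^5 - 2*w^4 - 42*w^3 + 9*w^2 + 268*w + 240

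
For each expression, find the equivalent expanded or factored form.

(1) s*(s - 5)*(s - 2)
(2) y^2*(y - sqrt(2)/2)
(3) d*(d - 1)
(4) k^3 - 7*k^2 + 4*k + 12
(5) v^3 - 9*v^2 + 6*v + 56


(1) = s^3 - 7*s^2 + 10*s
(2) = y^3 - sqrt(2)*y^2/2
(3) = d^2 - d
(4) = (k - 6)*(k - 2)*(k + 1)
(5) = (v - 7)*(v - 4)*(v + 2)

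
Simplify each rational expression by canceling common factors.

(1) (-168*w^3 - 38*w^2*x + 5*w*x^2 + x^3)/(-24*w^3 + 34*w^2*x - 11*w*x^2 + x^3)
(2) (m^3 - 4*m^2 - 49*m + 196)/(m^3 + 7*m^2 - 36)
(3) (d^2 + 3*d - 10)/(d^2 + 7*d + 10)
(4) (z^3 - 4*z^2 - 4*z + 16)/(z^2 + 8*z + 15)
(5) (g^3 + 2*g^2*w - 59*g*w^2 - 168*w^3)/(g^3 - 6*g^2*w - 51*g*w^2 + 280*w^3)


(1) = (28*w^2 + 11*w*x + x^2)/(4*w^2 - 5*w*x + x^2)
(2) = (m^3 - 4*m^2 - 49*m + 196)/(m^3 + 7*m^2 - 36)
(3) = (d - 2)/(d + 2)
(4) = (z^3 - 4*z^2 - 4*z + 16)/(z^2 + 8*z + 15)
(5) = (-g - 3*w)/(-g + 5*w)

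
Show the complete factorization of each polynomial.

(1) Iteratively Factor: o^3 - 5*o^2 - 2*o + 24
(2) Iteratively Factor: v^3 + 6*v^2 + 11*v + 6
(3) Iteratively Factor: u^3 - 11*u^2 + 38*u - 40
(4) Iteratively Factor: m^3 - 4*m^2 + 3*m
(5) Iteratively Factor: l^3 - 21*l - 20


(1) = (o - 4)*(o^2 - o - 6) = (o - 4)*(o + 2)*(o - 3)
(2) = (v + 2)*(v^2 + 4*v + 3) = (v + 2)*(v + 3)*(v + 1)
(3) = (u - 4)*(u^2 - 7*u + 10) = (u - 5)*(u - 4)*(u - 2)
(4) = (m - 1)*(m^2 - 3*m) = (m - 3)*(m - 1)*(m)
(5) = (l + 1)*(l^2 - l - 20) = (l + 1)*(l + 4)*(l - 5)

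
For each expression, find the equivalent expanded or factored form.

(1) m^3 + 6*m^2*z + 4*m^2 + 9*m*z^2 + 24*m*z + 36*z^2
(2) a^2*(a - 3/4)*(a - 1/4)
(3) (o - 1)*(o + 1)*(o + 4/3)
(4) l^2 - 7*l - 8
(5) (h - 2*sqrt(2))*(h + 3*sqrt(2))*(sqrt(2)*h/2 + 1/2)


(1) = (m + 4)*(m + 3*z)^2
(2) = a^4 - a^3 + 3*a^2/16
(3) = o^3 + 4*o^2/3 - o - 4/3
(4) = (l - 8)*(l + 1)
(5) = sqrt(2)*h^3/2 + 3*h^2/2 - 11*sqrt(2)*h/2 - 6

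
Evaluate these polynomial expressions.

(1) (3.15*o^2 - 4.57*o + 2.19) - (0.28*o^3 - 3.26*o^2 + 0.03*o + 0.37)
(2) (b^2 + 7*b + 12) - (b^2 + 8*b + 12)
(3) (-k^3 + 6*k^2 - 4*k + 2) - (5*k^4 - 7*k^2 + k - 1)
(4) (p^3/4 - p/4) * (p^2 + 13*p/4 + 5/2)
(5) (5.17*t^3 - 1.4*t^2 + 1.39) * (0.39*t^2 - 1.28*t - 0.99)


(1) = -0.28*o^3 + 6.41*o^2 - 4.6*o + 1.82
(2) = -b
(3) = -5*k^4 - k^3 + 13*k^2 - 5*k + 3
(4) = p^5/4 + 13*p^4/16 + 3*p^3/8 - 13*p^2/16 - 5*p/8
(5) = 2.0163*t^5 - 7.1636*t^4 - 3.3263*t^3 + 1.9281*t^2 - 1.7792*t - 1.3761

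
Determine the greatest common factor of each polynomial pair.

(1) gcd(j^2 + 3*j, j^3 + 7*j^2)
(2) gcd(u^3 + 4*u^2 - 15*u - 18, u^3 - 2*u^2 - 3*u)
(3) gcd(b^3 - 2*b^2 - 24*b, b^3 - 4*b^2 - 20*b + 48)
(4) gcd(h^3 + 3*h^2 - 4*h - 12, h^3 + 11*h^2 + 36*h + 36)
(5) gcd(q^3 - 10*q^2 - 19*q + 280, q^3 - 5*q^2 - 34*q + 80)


(1) = gcd(j*(j + 3), j^2*(j + 7)) = j
(2) = u^2 - 2*u - 3
(3) = b^2 - 2*b - 24
(4) = gcd((h - 2)*(h + 2)*(h + 3), (h + 2)*(h + 3)*(h + 6)) = h^2 + 5*h + 6
(5) = gcd((q - 8)*(q - 7)*(q + 5), (q - 8)*(q - 2)*(q + 5)) = q^2 - 3*q - 40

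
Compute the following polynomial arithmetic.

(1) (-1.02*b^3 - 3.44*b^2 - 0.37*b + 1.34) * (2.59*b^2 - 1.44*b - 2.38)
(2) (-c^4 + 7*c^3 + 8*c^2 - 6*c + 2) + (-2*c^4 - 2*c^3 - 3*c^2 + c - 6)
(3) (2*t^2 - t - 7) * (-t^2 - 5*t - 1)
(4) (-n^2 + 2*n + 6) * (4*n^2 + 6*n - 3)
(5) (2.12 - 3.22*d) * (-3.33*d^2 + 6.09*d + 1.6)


(1) = -2.6418*b^5 - 7.4408*b^4 + 6.4229*b^3 + 12.1906*b^2 - 1.049*b - 3.1892
(2) = -3*c^4 + 5*c^3 + 5*c^2 - 5*c - 4
(3) = -2*t^4 - 9*t^3 + 10*t^2 + 36*t + 7
(4) = -4*n^4 + 2*n^3 + 39*n^2 + 30*n - 18
(5) = 10.7226*d^3 - 26.6694*d^2 + 7.7588*d + 3.392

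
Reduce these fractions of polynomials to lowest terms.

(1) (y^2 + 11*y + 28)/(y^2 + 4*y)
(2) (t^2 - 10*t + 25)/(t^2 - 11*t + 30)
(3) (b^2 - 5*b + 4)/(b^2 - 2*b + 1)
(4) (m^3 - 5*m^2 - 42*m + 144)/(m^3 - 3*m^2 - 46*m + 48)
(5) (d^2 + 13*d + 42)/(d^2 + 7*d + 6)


(1) = (y + 7)/y
(2) = (t - 5)/(t - 6)
(3) = (b - 4)/(b - 1)
(4) = (m - 3)/(m - 1)
(5) = (d + 7)/(d + 1)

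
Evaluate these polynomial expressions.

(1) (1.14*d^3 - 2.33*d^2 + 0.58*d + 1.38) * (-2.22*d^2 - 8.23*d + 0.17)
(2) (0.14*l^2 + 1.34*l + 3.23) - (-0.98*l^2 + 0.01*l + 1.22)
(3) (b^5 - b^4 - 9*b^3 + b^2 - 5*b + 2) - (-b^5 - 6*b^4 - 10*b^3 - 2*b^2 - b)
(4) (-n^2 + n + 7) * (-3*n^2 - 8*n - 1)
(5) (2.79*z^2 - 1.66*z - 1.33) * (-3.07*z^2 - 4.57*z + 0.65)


(1) = -2.5308*d^5 - 4.2096*d^4 + 18.0821*d^3 - 8.2331*d^2 - 11.2588*d + 0.2346
(2) = 1.12*l^2 + 1.33*l + 2.01
(3) = 2*b^5 + 5*b^4 + b^3 + 3*b^2 - 4*b + 2
(4) = 3*n^4 + 5*n^3 - 28*n^2 - 57*n - 7
(5) = -8.5653*z^4 - 7.6541*z^3 + 13.4828*z^2 + 4.9991*z - 0.8645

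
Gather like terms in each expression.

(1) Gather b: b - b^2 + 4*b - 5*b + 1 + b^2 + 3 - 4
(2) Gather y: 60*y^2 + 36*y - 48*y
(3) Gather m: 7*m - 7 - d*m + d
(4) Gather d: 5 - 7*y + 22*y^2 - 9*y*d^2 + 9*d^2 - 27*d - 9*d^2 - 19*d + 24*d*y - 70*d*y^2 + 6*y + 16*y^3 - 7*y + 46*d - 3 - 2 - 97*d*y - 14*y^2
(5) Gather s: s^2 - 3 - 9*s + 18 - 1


(1) = 0
(2) = 60*y^2 - 12*y
(3) = d + m*(7 - d) - 7
(4) = -9*d^2*y + d*(-70*y^2 - 73*y) + 16*y^3 + 8*y^2 - 8*y
(5) = s^2 - 9*s + 14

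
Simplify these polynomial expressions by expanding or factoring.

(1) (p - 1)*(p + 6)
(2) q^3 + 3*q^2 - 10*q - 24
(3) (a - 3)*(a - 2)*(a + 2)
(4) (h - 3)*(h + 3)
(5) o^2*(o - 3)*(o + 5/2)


(1) = p^2 + 5*p - 6
(2) = (q - 3)*(q + 2)*(q + 4)
(3) = a^3 - 3*a^2 - 4*a + 12
(4) = h^2 - 9
(5) = o^4 - o^3/2 - 15*o^2/2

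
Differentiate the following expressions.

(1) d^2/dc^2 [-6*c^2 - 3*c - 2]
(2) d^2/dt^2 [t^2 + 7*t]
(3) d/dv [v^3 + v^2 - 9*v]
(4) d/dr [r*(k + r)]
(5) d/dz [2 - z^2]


(1) = -12
(2) = 2
(3) = 3*v^2 + 2*v - 9
(4) = k + 2*r
(5) = -2*z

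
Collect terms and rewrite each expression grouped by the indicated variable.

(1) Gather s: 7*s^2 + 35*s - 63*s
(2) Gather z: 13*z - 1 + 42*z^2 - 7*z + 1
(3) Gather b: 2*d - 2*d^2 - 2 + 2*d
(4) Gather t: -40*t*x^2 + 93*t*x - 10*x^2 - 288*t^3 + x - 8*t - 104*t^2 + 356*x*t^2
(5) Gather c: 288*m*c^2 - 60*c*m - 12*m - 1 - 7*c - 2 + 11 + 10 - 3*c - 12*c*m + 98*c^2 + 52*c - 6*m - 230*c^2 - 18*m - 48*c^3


(1) = 7*s^2 - 28*s
(2) = 42*z^2 + 6*z
(3) = -2*d^2 + 4*d - 2
(4) = -288*t^3 + t^2*(356*x - 104) + t*(-40*x^2 + 93*x - 8) - 10*x^2 + x
(5) = -48*c^3 + c^2*(288*m - 132) + c*(42 - 72*m) - 36*m + 18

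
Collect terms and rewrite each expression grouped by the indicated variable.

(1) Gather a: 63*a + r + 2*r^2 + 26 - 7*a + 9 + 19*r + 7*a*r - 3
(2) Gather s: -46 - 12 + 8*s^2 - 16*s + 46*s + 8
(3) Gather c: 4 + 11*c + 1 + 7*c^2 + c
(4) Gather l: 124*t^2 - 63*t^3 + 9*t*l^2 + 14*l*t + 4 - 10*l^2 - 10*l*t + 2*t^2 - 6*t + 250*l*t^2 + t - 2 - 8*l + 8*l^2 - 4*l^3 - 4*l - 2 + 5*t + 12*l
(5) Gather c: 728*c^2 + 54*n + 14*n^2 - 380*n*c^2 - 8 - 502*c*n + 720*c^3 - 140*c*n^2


(1) = a*(7*r + 56) + 2*r^2 + 20*r + 32
(2) = 8*s^2 + 30*s - 50
(3) = 7*c^2 + 12*c + 5
(4) = -4*l^3 + l^2*(9*t - 2) + l*(250*t^2 + 4*t) - 63*t^3 + 126*t^2
(5) = 720*c^3 + c^2*(728 - 380*n) + c*(-140*n^2 - 502*n) + 14*n^2 + 54*n - 8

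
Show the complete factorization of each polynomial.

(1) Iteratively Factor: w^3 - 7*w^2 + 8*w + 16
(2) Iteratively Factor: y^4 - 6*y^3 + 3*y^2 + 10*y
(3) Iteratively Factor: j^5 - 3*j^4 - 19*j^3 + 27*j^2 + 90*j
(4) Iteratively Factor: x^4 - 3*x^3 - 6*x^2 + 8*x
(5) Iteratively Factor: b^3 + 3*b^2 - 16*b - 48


(1) = (w + 1)*(w^2 - 8*w + 16) = (w - 4)*(w + 1)*(w - 4)
(2) = (y)*(y^3 - 6*y^2 + 3*y + 10) = y*(y - 2)*(y^2 - 4*y - 5) = y*(y - 5)*(y - 2)*(y + 1)
(3) = (j + 2)*(j^4 - 5*j^3 - 9*j^2 + 45*j) = (j - 5)*(j + 2)*(j^3 - 9*j) = j*(j - 5)*(j + 2)*(j^2 - 9) = j*(j - 5)*(j - 3)*(j + 2)*(j + 3)
(4) = (x - 4)*(x^3 + x^2 - 2*x) = (x - 4)*(x - 1)*(x^2 + 2*x) = x*(x - 4)*(x - 1)*(x + 2)
(5) = (b - 4)*(b^2 + 7*b + 12) = (b - 4)*(b + 4)*(b + 3)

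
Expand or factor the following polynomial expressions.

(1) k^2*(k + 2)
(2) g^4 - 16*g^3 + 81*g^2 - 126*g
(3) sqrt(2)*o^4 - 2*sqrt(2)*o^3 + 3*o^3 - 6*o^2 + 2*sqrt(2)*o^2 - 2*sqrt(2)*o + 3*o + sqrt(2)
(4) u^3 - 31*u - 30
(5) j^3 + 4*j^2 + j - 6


(1) = k^3 + 2*k^2
(2) = g*(g - 7)*(g - 6)*(g - 3)
(3) = (o - 1)^2*(o + sqrt(2))*(sqrt(2)*o + 1)
(4) = (u - 6)*(u + 1)*(u + 5)
(5) = (j - 1)*(j + 2)*(j + 3)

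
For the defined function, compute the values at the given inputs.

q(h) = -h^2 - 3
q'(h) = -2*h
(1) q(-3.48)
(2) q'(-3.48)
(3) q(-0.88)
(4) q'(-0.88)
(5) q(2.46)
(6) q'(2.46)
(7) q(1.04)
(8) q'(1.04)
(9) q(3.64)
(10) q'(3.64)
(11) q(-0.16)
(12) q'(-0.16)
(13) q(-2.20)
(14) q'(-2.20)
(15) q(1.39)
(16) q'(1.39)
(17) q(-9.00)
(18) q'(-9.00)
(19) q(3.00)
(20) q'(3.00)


(1) = -15.11
(2) = 6.96
(3) = -3.77
(4) = 1.76
(5) = -9.05
(6) = -4.92
(7) = -4.08
(8) = -2.08
(9) = -16.25
(10) = -7.28
(11) = -3.03
(12) = 0.32
(13) = -7.84
(14) = 4.40
(15) = -4.93
(16) = -2.78
(17) = -84.00
(18) = 18.00
(19) = -12.00
(20) = -6.00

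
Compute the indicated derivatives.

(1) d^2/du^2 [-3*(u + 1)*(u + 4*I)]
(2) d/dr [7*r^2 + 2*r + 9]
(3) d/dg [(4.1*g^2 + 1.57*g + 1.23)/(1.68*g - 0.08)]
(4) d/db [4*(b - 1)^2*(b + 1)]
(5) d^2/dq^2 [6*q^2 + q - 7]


(1) = -6
(2) = 14*r + 2
(3) = (6.888*g^2 - 0.656*g - 2.192)/(2.8224*g^2 - 0.2688*g + 0.0064)
(4) = 4*(b - 1)*(3*b + 1)
(5) = 12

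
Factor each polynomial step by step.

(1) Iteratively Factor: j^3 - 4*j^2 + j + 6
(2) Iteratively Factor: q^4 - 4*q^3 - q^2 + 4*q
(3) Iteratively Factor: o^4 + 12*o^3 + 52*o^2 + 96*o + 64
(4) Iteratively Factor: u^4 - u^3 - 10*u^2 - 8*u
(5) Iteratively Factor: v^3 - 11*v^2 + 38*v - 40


(1) = (j - 2)*(j^2 - 2*j - 3) = (j - 2)*(j + 1)*(j - 3)
(2) = (q - 1)*(q^3 - 3*q^2 - 4*q) = (q - 4)*(q - 1)*(q^2 + q) = (q - 4)*(q - 1)*(q + 1)*(q)
(3) = (o + 4)*(o^3 + 8*o^2 + 20*o + 16) = (o + 2)*(o + 4)*(o^2 + 6*o + 8) = (o + 2)*(o + 4)^2*(o + 2)
(4) = (u + 1)*(u^3 - 2*u^2 - 8*u) = (u + 1)*(u + 2)*(u^2 - 4*u) = (u - 4)*(u + 1)*(u + 2)*(u)
(5) = (v - 5)*(v^2 - 6*v + 8) = (v - 5)*(v - 4)*(v - 2)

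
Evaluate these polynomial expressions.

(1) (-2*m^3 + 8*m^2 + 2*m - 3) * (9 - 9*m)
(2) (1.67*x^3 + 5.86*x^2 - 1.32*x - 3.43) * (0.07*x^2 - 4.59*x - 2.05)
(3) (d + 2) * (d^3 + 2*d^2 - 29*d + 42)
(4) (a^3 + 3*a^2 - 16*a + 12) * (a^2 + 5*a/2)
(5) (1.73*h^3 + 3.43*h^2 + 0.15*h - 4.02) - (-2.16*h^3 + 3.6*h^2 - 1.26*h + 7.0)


(1) = 18*m^4 - 90*m^3 + 54*m^2 + 45*m - 27
(2) = 0.1169*x^5 - 7.2551*x^4 - 30.4133*x^3 - 6.1943*x^2 + 18.4497*x + 7.0315
(3) = d^4 + 4*d^3 - 25*d^2 - 16*d + 84
(4) = a^5 + 11*a^4/2 - 17*a^3/2 - 28*a^2 + 30*a
(5) = 3.89*h^3 - 0.17*h^2 + 1.41*h - 11.02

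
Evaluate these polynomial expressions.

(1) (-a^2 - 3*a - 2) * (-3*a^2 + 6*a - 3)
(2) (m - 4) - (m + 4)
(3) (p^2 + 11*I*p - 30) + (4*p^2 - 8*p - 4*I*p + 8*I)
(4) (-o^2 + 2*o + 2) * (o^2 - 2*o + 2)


(1) = 3*a^4 + 3*a^3 - 9*a^2 - 3*a + 6
(2) = -8
(3) = 5*p^2 - 8*p + 7*I*p - 30 + 8*I
(4) = -o^4 + 4*o^3 - 4*o^2 + 4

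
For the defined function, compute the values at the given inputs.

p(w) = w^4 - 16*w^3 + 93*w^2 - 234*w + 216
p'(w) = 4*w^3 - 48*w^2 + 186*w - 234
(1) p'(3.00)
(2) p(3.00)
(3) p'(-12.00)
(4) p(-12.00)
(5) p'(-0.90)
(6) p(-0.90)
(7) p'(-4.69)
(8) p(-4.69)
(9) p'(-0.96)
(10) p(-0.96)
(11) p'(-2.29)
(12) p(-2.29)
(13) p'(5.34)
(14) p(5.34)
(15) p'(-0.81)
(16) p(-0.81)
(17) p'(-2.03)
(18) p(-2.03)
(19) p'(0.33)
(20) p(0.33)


(1) = 0.00
(2) = 0.00
(3) = -16290.00
(4) = 64800.00
(5) = -443.20
(6) = 514.25
(7) = -2574.80
(8) = 5493.51
(9) = -460.34
(10) = 541.35
(11) = -959.69
(12) = 1459.21
(13) = -0.42
(14) = -4.84
(15) = -418.28
(16) = 475.49
(17) = -842.84
(18) = 1225.09
(19) = -177.70
(20) = 148.34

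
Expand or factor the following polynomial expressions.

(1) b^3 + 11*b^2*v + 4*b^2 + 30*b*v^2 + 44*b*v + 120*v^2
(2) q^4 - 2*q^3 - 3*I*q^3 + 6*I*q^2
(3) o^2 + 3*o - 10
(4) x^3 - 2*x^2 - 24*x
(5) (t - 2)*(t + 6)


(1) = (b + 4)*(b + 5*v)*(b + 6*v)
(2) = q^2*(q - 2)*(q - 3*I)
(3) = (o - 2)*(o + 5)
(4) = x*(x - 6)*(x + 4)
(5) = t^2 + 4*t - 12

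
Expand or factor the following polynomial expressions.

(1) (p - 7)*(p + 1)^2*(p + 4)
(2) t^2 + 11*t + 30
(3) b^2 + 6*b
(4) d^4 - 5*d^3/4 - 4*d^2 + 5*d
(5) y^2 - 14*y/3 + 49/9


(1) = p^4 - p^3 - 33*p^2 - 59*p - 28
(2) = (t + 5)*(t + 6)
(3) = b*(b + 6)
(4) = d*(d - 2)*(d - 5/4)*(d + 2)
(5) = (y - 7/3)^2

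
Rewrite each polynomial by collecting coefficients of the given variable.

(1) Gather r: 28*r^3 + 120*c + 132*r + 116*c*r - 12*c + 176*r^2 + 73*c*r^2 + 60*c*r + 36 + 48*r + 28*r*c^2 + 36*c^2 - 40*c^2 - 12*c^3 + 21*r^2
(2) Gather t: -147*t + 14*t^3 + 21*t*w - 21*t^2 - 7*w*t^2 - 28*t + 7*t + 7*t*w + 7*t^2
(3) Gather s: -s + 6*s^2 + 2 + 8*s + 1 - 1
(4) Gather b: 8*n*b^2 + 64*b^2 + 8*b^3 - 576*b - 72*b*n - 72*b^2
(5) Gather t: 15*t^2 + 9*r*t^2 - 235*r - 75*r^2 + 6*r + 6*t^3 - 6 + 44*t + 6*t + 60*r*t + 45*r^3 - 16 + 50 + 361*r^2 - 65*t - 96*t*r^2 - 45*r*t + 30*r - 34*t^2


(1) = -12*c^3 - 4*c^2 + 108*c + 28*r^3 + r^2*(73*c + 197) + r*(28*c^2 + 176*c + 180) + 36
(2) = 14*t^3 + t^2*(-7*w - 14) + t*(28*w - 168)
(3) = 6*s^2 + 7*s + 2
(4) = 8*b^3 + b^2*(8*n - 8) + b*(-72*n - 576)
(5) = 45*r^3 + 286*r^2 - 199*r + 6*t^3 + t^2*(9*r - 19) + t*(-96*r^2 + 15*r - 15) + 28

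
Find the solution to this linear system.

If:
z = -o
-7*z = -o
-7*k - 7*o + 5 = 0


Then:
k = 5/7
o = 0
z = 0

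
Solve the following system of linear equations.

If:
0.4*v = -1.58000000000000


Then:
v = -3.95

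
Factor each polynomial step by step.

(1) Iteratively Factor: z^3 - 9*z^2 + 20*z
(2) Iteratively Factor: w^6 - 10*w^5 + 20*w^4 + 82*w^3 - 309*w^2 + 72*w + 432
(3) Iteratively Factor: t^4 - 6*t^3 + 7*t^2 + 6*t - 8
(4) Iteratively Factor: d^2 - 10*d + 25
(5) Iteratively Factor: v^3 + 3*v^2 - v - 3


(1) = (z)*(z^2 - 9*z + 20) = z*(z - 5)*(z - 4)
(2) = (w - 4)*(w^5 - 6*w^4 - 4*w^3 + 66*w^2 - 45*w - 108) = (w - 4)*(w + 1)*(w^4 - 7*w^3 + 3*w^2 + 63*w - 108) = (w - 4)*(w + 1)*(w + 3)*(w^3 - 10*w^2 + 33*w - 36) = (w - 4)*(w - 3)*(w + 1)*(w + 3)*(w^2 - 7*w + 12) = (w - 4)*(w - 3)^2*(w + 1)*(w + 3)*(w - 4)
(3) = (t - 2)*(t^3 - 4*t^2 - t + 4) = (t - 2)*(t + 1)*(t^2 - 5*t + 4) = (t - 2)*(t - 1)*(t + 1)*(t - 4)
(4) = (d - 5)*(d - 5)
(5) = (v + 1)*(v^2 + 2*v - 3) = (v + 1)*(v + 3)*(v - 1)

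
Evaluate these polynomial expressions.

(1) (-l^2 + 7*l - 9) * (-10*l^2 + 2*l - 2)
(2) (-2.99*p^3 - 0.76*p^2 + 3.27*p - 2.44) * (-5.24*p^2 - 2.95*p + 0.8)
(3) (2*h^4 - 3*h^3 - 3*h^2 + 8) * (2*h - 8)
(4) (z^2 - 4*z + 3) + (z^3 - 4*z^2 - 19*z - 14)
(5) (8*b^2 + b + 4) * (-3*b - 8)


(1) = 10*l^4 - 72*l^3 + 106*l^2 - 32*l + 18
(2) = 15.6676*p^5 + 12.8029*p^4 - 17.2848*p^3 + 2.5311*p^2 + 9.814*p - 1.952
(3) = 4*h^5 - 22*h^4 + 18*h^3 + 24*h^2 + 16*h - 64
(4) = z^3 - 3*z^2 - 23*z - 11
(5) = -24*b^3 - 67*b^2 - 20*b - 32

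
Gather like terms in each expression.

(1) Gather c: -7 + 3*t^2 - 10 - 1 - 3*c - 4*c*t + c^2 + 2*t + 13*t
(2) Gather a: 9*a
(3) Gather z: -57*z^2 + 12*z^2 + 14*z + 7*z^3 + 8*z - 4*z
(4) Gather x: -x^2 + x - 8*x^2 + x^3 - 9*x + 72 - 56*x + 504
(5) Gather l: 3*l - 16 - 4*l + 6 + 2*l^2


(1) = c^2 + c*(-4*t - 3) + 3*t^2 + 15*t - 18
(2) = 9*a
(3) = 7*z^3 - 45*z^2 + 18*z
(4) = x^3 - 9*x^2 - 64*x + 576
(5) = 2*l^2 - l - 10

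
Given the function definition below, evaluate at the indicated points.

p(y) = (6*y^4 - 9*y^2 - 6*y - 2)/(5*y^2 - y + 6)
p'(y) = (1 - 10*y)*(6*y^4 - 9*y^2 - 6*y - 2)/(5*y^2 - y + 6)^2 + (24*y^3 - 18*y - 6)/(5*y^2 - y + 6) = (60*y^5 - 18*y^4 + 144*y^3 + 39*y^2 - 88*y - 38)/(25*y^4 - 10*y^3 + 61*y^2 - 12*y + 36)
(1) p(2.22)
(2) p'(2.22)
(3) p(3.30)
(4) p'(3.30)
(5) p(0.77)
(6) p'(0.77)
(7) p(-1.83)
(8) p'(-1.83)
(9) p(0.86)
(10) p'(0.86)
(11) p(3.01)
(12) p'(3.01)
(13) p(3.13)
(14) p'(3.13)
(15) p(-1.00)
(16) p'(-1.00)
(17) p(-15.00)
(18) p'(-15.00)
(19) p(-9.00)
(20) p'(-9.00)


(1) = 3.03
(2) = 5.36
(3) = 10.35
(4) = 8.15
(5) = -1.20
(6) = -0.10
(7) = 1.88
(8) = -3.41
(9) = -1.19
(10) = 0.32
(11) = 8.09
(12) = 7.43
(13) = 9.00
(14) = 7.73
(15) = 0.08
(16) = -0.92
(17) = 263.36
(18) = -35.75
(19) = 92.12
(20) = -21.33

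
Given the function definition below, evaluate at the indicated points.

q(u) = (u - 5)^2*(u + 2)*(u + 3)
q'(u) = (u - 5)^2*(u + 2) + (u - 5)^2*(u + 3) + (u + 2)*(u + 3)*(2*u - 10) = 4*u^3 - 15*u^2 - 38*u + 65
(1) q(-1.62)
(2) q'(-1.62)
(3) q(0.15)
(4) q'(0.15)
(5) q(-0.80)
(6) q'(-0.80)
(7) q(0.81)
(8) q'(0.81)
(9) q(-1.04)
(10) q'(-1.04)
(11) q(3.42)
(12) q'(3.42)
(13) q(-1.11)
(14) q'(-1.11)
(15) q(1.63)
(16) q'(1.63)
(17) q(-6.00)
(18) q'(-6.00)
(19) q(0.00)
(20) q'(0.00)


(1) = 22.98
(2) = 70.19
(3) = 159.31
(4) = 58.98
(5) = 88.81
(6) = 83.75
(7) = 187.96
(8) = 26.50
(9) = 68.64
(10) = 83.80
(11) = 86.87
(12) = -80.40
(13) = 62.80
(14) = 83.23
(15) = 190.87
(16) = -19.47
(17) = 1452.00
(18) = -1111.00
(19) = 150.00
(20) = 65.00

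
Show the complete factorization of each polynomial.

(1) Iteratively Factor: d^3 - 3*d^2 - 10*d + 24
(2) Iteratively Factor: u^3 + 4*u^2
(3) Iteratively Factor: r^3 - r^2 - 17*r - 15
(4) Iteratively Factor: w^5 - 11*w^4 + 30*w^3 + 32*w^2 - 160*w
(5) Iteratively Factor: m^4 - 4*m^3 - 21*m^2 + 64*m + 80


(1) = (d - 4)*(d^2 + d - 6) = (d - 4)*(d - 2)*(d + 3)
(2) = (u)*(u^2 + 4*u) = u^2*(u + 4)
(3) = (r + 1)*(r^2 - 2*r - 15) = (r - 5)*(r + 1)*(r + 3)
(4) = (w - 4)*(w^4 - 7*w^3 + 2*w^2 + 40*w) = w*(w - 4)*(w^3 - 7*w^2 + 2*w + 40) = w*(w - 4)*(w + 2)*(w^2 - 9*w + 20) = w*(w - 5)*(w - 4)*(w + 2)*(w - 4)
(5) = (m + 4)*(m^3 - 8*m^2 + 11*m + 20) = (m - 4)*(m + 4)*(m^2 - 4*m - 5) = (m - 5)*(m - 4)*(m + 4)*(m + 1)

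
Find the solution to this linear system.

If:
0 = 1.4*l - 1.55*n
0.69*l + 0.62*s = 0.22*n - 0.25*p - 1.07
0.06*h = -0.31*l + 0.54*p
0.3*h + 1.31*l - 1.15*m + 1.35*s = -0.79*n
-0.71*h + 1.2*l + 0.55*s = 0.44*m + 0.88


Then:
h = -0.453350713509381*s - 1.89427849489812
l = -0.95683438115484*s - 1.60265750419908
m = -0.628005115441244*s - 3.31420744013916
n = -0.86423750555921*s - 1.44756161669594
p = -0.599666112904747*s - 1.13051951110297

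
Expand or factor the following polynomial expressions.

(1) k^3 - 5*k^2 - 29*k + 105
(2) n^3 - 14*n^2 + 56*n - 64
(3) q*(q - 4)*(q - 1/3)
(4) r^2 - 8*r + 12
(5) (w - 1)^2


(1) = (k - 7)*(k - 3)*(k + 5)
(2) = (n - 8)*(n - 4)*(n - 2)
(3) = q^3 - 13*q^2/3 + 4*q/3
(4) = (r - 6)*(r - 2)
(5) = w^2 - 2*w + 1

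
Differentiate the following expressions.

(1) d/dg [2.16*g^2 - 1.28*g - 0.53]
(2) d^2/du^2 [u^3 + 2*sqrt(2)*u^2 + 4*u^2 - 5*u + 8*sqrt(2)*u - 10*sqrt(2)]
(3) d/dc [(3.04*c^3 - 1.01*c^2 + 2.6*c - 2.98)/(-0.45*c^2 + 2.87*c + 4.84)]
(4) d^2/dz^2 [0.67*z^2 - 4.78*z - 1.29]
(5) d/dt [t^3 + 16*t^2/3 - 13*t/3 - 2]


(1) = 4.32*g - 1.28
(2) = 6*u + 4*sqrt(2) + 8
(3) = (-1.368*c^4 + 17.4496*c^3 + 42.4121*c^2 - 12.4588*c + 21.1366)/(0.2025*c^4 - 2.583*c^3 + 3.8809*c^2 + 27.7816*c + 23.4256)
(4) = 1.34000000000000
(5) = 3*t^2 + 32*t/3 - 13/3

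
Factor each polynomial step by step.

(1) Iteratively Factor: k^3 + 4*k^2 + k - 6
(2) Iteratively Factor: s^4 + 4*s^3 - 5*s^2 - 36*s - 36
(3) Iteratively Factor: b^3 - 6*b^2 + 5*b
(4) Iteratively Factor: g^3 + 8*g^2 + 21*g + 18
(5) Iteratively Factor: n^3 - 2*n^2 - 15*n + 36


(1) = (k - 1)*(k^2 + 5*k + 6) = (k - 1)*(k + 3)*(k + 2)
(2) = (s - 3)*(s^3 + 7*s^2 + 16*s + 12) = (s - 3)*(s + 2)*(s^2 + 5*s + 6) = (s - 3)*(s + 2)^2*(s + 3)
(3) = (b - 1)*(b^2 - 5*b) = (b - 5)*(b - 1)*(b)
(4) = (g + 3)*(g^2 + 5*g + 6) = (g + 3)^2*(g + 2)
(5) = (n - 3)*(n^2 + n - 12) = (n - 3)*(n + 4)*(n - 3)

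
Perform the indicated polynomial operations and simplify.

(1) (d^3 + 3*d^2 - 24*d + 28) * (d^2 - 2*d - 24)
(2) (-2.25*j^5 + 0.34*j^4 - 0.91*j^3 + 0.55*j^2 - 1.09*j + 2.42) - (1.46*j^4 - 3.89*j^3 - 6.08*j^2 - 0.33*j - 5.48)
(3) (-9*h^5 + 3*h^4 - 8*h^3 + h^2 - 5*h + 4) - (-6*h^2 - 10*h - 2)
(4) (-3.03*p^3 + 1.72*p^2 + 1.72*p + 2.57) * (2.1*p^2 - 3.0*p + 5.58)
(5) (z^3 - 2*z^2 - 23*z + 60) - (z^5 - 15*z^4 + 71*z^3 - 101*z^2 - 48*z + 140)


(1) = d^5 + d^4 - 54*d^3 + 4*d^2 + 520*d - 672
(2) = -2.25*j^5 - 1.12*j^4 + 2.98*j^3 + 6.63*j^2 - 0.76*j + 7.9
(3) = -9*h^5 + 3*h^4 - 8*h^3 + 7*h^2 + 5*h + 6
(4) = -6.363*p^5 + 12.702*p^4 - 18.4554*p^3 + 9.8346*p^2 + 1.8876*p + 14.3406
(5) = -z^5 + 15*z^4 - 70*z^3 + 99*z^2 + 25*z - 80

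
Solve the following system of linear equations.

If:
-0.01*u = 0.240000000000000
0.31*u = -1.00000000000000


Then:
No Solution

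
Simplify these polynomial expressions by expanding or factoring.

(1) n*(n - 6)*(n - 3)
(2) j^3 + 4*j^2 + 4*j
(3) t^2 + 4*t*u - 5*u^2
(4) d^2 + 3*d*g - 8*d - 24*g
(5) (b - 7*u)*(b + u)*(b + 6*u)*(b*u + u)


(1) = n^3 - 9*n^2 + 18*n
(2) = j*(j + 2)^2
(3) = (t - u)*(t + 5*u)
(4) = (d - 8)*(d + 3*g)
(5) = b^4*u + b^3*u - 43*b^2*u^3 - 42*b*u^4 - 43*b*u^3 - 42*u^4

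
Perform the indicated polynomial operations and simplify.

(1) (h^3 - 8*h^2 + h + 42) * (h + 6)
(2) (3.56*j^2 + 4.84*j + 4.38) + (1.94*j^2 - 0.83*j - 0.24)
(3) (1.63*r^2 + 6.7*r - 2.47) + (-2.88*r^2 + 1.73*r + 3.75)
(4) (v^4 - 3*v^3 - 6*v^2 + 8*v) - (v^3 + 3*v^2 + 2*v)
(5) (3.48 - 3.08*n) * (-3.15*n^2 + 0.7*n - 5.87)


(1) = h^4 - 2*h^3 - 47*h^2 + 48*h + 252
(2) = 5.5*j^2 + 4.01*j + 4.14
(3) = -1.25*r^2 + 8.43*r + 1.28
(4) = v^4 - 4*v^3 - 9*v^2 + 6*v
(5) = 9.702*n^3 - 13.118*n^2 + 20.5156*n - 20.4276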